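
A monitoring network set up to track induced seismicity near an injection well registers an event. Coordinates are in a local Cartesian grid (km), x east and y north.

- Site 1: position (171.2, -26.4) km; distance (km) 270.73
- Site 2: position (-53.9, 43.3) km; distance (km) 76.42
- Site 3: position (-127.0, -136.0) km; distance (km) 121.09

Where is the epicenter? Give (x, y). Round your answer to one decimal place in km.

Circle about each station: (x − 171.2)² + (y + 26.4)² = 270.73²; (x + 53.9)² + (y − 43.3)² = 76.42²; (x + 127.0)² + (y + 136.0)² = 121.09².
Subtracting pairs of circle equations eliminates x²+y² and gives linear equations (the radical axes):
-450.2 x + 139.4 y = 42228.42
-596.4 x − 219.2 y = 63250.54
Solving the 2×2 system: x ≈ -99.4, y ≈ -18.1 km.

(-99.4, -18.1)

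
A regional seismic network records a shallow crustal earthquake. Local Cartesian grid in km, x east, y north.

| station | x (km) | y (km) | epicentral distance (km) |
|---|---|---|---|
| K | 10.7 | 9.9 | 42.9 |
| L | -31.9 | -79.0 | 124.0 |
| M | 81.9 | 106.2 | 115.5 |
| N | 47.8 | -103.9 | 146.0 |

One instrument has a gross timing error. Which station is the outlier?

Solve using three stations at a time. Using K, L, M (subtract circle equations pairwise → linear system) gives (x, y) ≈ (-15.1, 43.7).
Distances from that point to each station vs reported:
  K: calculated 42.5 vs reported 42.9 → residual 0.4 km
  L: calculated 123.9 vs reported 124.0 → residual 0.1 km
  M: calculated 115.4 vs reported 115.5 → residual 0.1 km
  N: calculated 160.5 vs reported 146.0 → residual 14.5 km
K, L, M are mutually consistent (residuals ≈ 0); N is off by 14.5 km.

N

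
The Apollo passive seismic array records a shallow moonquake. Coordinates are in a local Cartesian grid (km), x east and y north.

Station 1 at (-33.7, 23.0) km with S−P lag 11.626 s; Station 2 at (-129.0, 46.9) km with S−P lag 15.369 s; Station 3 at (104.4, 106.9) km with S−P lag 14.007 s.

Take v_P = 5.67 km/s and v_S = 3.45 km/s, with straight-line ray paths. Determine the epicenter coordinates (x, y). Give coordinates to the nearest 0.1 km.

(-17.8, 124.2)

Distance from S−P lag: d = Δt · v_P v_S / (v_P − v_S) = Δt · (5.67·3.45)/(5.67−3.45) ≈ 8.8115·Δt.
So d_Station 1 = 102.44, d_Station 2 = 135.42, d_Station 3 = 123.42 km.
Circle about each station: (x + 33.7)² + (y − 23.0)² = 102.44²; (x + 129.0)² + (y − 46.9)² = 135.42²; (x − 104.4)² + (y − 106.9)² = 123.42².
Subtracting pairs of circle equations eliminates x²+y² and gives linear equations (the radical axes):
-190.6 x + 47.8 y = 9331.30
276.2 x + 167.8 y = 15923.74
Solving the 2×2 system: x ≈ -17.8, y ≈ 124.2 km.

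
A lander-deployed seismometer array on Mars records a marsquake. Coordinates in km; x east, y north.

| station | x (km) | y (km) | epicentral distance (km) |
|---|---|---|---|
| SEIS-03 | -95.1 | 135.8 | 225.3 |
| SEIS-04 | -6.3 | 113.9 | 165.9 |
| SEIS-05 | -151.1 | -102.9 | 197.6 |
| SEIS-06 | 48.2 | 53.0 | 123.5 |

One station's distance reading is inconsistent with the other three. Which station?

SEIS-06

Solve using three stations at a time. Using SEIS-03, SEIS-04, SEIS-05 (subtract circle equations pairwise → linear system) gives (x, y) ≈ (38.0, -45.9).
Distances from that point to each station vs reported:
  SEIS-03: calculated 225.2 vs reported 225.3 → residual 0.1 km
  SEIS-04: calculated 165.8 vs reported 165.9 → residual 0.1 km
  SEIS-05: calculated 197.5 vs reported 197.6 → residual 0.1 km
  SEIS-06: calculated 99.4 vs reported 123.5 → residual 24.1 km
SEIS-03, SEIS-04, SEIS-05 are mutually consistent (residuals ≈ 0); SEIS-06 is off by 24.1 km.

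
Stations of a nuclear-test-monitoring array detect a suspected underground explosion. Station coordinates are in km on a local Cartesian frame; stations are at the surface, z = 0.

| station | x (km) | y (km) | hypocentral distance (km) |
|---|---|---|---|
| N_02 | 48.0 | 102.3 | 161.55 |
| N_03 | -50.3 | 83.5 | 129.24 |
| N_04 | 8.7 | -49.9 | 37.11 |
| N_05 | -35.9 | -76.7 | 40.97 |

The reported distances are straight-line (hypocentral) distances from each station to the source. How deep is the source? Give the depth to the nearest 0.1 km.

Each station gives a sphere (x−x_i)² + (y−y_i)² + z² = d_i² (stations at z=0).
Subtracting the N_02 sphere from N_03 and N_04: z² cancels, leaving linear equations in x and y:
-196.6 x − 37.6 y = 6128.47
-78.6 x − 304.4 y = 14517.66
Solving: x ≈ -23.197, y ≈ -41.703 km (keep extra digits for the depth step; rounded: -23.2, -41.7).
Then from the N_02 sphere: z² = 161.55² − (x − 48.0)² − (y − 102.3)² with x = -23.197, y = -41.703, so z ≈ 17.103 ≈ 17.1 km.
Check against N_05 (with the unrounded solution): distance 40.97 ≈ 40.97 km. ✓

z ≈ 17.1 km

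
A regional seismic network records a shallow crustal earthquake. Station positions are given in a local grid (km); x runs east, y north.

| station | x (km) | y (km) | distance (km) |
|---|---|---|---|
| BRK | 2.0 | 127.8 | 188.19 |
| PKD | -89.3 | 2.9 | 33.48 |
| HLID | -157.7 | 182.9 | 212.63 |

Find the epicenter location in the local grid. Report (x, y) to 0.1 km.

-109.1 km east, -24.1 km north

Circle about each station: (x − 2.0)² + (y − 127.8)² = 188.19²; (x + 89.3)² + (y − 2.9)² = 33.48²; (x + 157.7)² + (y − 182.9)² = 212.63².
Subtracting pairs of circle equations eliminates x²+y² and gives linear equations (the radical axes):
-182.6 x − 249.8 y = 25940.63
-319.4 x + 110.2 y = 32188.82
Solving the 2×2 system: x ≈ -109.1, y ≈ -24.1 km.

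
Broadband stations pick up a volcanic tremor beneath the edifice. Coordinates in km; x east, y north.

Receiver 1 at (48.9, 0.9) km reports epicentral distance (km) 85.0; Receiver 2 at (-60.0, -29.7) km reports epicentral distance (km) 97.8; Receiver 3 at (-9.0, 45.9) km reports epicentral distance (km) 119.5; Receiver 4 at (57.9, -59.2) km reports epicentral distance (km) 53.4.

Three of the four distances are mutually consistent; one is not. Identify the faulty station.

Solve using three stations at a time. Using Receiver 1, Receiver 3, Receiver 4 (subtract circle equations pairwise → linear system) gives (x, y) ≈ (6.3, -72.6).
Distances from that point to each station vs reported:
  Receiver 1: calculated 85.0 vs reported 85.0 → residual 0.0 km
  Receiver 2: calculated 78.9 vs reported 97.8 → residual 18.9 km
  Receiver 3: calculated 119.5 vs reported 119.5 → residual 0.0 km
  Receiver 4: calculated 53.3 vs reported 53.4 → residual 0.1 km
Receiver 1, Receiver 3, Receiver 4 are mutually consistent (residuals ≈ 0); Receiver 2 is off by 18.9 km.

Receiver 2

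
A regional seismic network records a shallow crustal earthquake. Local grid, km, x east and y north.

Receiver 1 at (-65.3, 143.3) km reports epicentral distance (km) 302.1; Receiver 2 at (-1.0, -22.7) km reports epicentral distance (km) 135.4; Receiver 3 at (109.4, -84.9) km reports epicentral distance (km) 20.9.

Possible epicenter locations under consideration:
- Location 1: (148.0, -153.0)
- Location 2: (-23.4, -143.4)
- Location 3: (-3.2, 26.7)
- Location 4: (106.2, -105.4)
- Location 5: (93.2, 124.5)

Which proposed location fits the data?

Location 4

For each candidate, compare |candidate − station| to the reported distance:
Location 1: residuals Receiver 1 63.0, Receiver 2 62.5, Receiver 3 57.4 → max 63.0 km
Location 2: residuals Receiver 1 12.4, Receiver 2 12.6, Receiver 3 124.2 → max 124.2 km
Location 3: residuals Receiver 1 170.0, Receiver 2 86.0, Receiver 3 137.6 → max 170.0 km
Location 4: residuals Receiver 1 0.0, Receiver 2 0.0, Receiver 3 0.2 → max 0.2 km
Location 5: residuals Receiver 1 142.5, Receiver 2 39.4, Receiver 3 189.1 → max 189.1 km
Only Location 4 has all residuals ≈ 0.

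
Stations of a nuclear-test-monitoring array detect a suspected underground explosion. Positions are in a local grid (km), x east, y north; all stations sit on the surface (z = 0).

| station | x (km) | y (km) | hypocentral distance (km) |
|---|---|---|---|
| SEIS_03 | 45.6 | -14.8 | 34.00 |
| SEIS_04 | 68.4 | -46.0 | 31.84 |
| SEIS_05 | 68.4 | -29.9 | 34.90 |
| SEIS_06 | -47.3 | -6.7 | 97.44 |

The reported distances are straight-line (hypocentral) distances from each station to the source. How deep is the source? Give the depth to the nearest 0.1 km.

z ≈ 16.3 km

Each station gives a sphere (x−x_i)² + (y−y_i)² + z² = d_i² (stations at z=0).
Subtracting the SEIS_03 sphere from SEIS_04 and SEIS_05: z² cancels, leaving linear equations in x and y:
45.6 x − 62.4 y = 4638.37
45.6 x − 30.2 y = 3212.16
Solving: x ≈ 41.108, y ≈ -44.292 km (keep extra digits for the depth step; rounded: 41.1, -44.3).
Then from the SEIS_03 sphere: z² = 34.00² − (x − 45.6)² − (y + 14.8)² with x = 41.108, y = -44.292, so z ≈ 16.311 ≈ 16.3 km.
Check against SEIS_06 (with the unrounded solution): distance 97.44 ≈ 97.44 km. ✓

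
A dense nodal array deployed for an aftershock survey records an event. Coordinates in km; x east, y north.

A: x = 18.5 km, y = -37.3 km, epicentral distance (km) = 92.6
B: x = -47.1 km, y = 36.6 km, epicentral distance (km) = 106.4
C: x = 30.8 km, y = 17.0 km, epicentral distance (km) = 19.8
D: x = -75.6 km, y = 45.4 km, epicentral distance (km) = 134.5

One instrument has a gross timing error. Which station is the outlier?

C

Solve using three stations at a time. Using A, B, D (subtract circle equations pairwise → linear system) gives (x, y) ≈ (59.0, 46.1).
Distances from that point to each station vs reported:
  A: calculated 92.7 vs reported 92.6 → residual 0.1 km
  B: calculated 106.5 vs reported 106.4 → residual 0.1 km
  C: calculated 40.5 vs reported 19.8 → residual 20.7 km
  D: calculated 134.6 vs reported 134.5 → residual 0.1 km
A, B, D are mutually consistent (residuals ≈ 0); C is off by 20.7 km.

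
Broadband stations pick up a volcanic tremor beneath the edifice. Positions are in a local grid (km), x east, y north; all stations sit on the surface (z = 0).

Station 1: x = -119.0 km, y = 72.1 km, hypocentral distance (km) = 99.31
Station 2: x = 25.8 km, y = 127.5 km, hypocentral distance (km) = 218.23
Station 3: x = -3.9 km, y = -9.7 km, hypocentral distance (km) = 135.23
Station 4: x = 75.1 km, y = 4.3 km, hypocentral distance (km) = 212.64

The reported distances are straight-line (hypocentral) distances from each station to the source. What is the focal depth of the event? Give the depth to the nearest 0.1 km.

41.8 km

Each station gives a sphere (x−x_i)² + (y−y_i)² + z² = d_i² (stations at z=0).
Subtracting the Station 1 sphere from Station 2 and Station 3: z² cancels, leaving linear equations in x and y:
289.6 x + 110.8 y = -40199.38
230.2 x − 163.6 y = -27674.79
Solving: x ≈ -132.305, y ≈ -17.003 km (keep extra digits for the depth step; rounded: -132.3, -17.0).
Then from the Station 1 sphere: z² = 99.31² − (x + 119.0)² − (y − 72.1)² with x = -132.305, y = -17.003, so z ≈ 41.786 ≈ 41.8 km.
Check against Station 4 (with the unrounded solution): distance 212.64 ≈ 212.64 km. ✓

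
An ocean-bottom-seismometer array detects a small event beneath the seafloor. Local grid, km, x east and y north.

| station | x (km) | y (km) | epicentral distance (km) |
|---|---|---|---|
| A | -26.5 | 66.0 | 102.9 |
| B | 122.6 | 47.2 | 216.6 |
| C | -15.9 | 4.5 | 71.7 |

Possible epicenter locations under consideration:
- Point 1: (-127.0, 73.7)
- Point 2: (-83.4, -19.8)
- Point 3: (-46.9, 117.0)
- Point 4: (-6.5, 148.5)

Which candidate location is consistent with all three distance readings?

Point 2

For each candidate, compare |candidate − station| to the reported distance:
Point 1: residuals A 2.1, B 34.4, C 59.2 → max 59.2 km
Point 2: residuals A 0.1, B 0.0, C 0.0 → max 0.1 km
Point 3: residuals A 48.0, B 33.3, C 45.0 → max 48.0 km
Point 4: residuals A 18.0, B 52.5, C 72.6 → max 72.6 km
Only Point 2 has all residuals ≈ 0.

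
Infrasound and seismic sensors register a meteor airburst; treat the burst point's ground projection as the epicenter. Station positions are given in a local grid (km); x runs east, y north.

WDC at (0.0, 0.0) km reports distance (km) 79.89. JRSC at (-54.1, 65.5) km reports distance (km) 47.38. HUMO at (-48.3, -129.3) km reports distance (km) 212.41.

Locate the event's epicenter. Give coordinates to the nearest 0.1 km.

(-8.8, 79.4)

Circle about each station: x² + y² = 79.89²; (x + 54.1)² + (y − 65.5)² = 47.38²; (x + 48.3)² + (y + 129.3)² = 212.41².
Subtracting pairs of circle equations eliminates x²+y² and gives linear equations (the radical axes):
-108.2 x + 131.0 y = 11354.61
-96.6 x − 258.6 y = -19684.22
Solving the 2×2 system: x ≈ -8.8, y ≈ 79.4 km.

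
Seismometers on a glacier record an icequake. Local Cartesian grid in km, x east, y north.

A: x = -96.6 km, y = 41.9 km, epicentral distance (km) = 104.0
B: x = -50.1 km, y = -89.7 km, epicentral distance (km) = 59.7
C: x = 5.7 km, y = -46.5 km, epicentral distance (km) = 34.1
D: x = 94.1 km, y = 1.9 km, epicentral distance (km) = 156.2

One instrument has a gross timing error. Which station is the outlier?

Solve using three stations at a time. Using A, B, C (subtract circle equations pairwise → linear system) gives (x, y) ≈ (-26.4, -34.9).
Distances from that point to each station vs reported:
  A: calculated 104.0 vs reported 104.0 → residual 0.0 km
  B: calculated 59.7 vs reported 59.7 → residual 0.0 km
  C: calculated 34.2 vs reported 34.1 → residual 0.1 km
  D: calculated 126.0 vs reported 156.2 → residual 30.2 km
A, B, C are mutually consistent (residuals ≈ 0); D is off by 30.2 km.

D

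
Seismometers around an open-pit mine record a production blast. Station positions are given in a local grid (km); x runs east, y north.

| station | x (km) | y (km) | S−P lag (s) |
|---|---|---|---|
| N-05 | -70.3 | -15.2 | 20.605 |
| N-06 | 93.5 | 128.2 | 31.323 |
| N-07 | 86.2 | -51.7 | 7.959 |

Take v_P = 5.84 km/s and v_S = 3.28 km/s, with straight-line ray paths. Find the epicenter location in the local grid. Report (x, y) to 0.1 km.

Distance from S−P lag: d = Δt · v_P v_S / (v_P − v_S) = Δt · (5.84·3.28)/(5.84−3.28) ≈ 7.4825·Δt.
So d_N-05 = 154.18, d_N-06 = 234.37, d_N-07 = 59.55 km.
Circle about each station: (x + 70.3)² + (y + 15.2)² = 154.18²; (x − 93.5)² + (y − 128.2)² = 234.37²; (x − 86.2)² + (y + 51.7)² = 59.55².
Subtracting pairs of circle equations eliminates x²+y² and gives linear equations (the radical axes):
327.6 x + 286.8 y = -11153.46
313.0 x − 73.0 y = 25155.47
Solving the 2×2 system: x ≈ 56.3, y ≈ -103.2 km.

x ≈ 56.3 km, y ≈ -103.2 km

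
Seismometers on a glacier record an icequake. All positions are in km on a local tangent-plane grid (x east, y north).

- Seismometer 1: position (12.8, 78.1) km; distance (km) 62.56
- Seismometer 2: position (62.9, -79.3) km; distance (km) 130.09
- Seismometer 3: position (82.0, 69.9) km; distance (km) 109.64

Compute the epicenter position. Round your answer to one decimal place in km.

Circle about each station: (x − 12.8)² + (y − 78.1)² = 62.56²; (x − 62.9)² + (y + 79.3)² = 130.09²; (x − 82.0)² + (y − 69.9)² = 109.64².
Subtracting pairs of circle equations eliminates x²+y² and gives linear equations (the radical axes):
100.2 x − 314.8 y = -9028.20
138.4 x − 16.4 y = -2760.62
Solving the 2×2 system: x ≈ -17.2, y ≈ 23.2 km.

(-17.2, 23.2)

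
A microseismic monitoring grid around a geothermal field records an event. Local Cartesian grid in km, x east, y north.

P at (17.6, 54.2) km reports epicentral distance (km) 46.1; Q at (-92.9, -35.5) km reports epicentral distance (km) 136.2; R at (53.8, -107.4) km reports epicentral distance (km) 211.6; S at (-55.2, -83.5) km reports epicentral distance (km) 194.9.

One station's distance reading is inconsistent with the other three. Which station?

Solve using three stations at a time. Using P, R, S (subtract circle equations pairwise → linear system) gives (x, y) ≈ (11.0, 99.8).
Distances from that point to each station vs reported:
  P: calculated 46.1 vs reported 46.1 → residual 0.0 km
  Q: calculated 170.6 vs reported 136.2 → residual 34.4 km
  R: calculated 211.6 vs reported 211.6 → residual 0.0 km
  S: calculated 194.9 vs reported 194.9 → residual 0.0 km
P, R, S are mutually consistent (residuals ≈ 0); Q is off by 34.4 km.

Q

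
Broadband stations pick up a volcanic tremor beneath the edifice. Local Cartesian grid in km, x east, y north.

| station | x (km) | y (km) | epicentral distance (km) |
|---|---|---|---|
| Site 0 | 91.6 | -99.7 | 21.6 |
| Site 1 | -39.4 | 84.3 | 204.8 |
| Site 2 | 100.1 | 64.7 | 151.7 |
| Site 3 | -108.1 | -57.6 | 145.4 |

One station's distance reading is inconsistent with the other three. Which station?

Solve using three stations at a time. Using Site 0, Site 1, Site 2 (subtract circle equations pairwise → linear system) gives (x, y) ≈ (75.8, -85.0).
Distances from that point to each station vs reported:
  Site 0: calculated 21.6 vs reported 21.6 → residual 0.0 km
  Site 1: calculated 204.8 vs reported 204.8 → residual 0.0 km
  Site 2: calculated 151.7 vs reported 151.7 → residual 0.0 km
  Site 3: calculated 185.9 vs reported 145.4 → residual 40.5 km
Site 0, Site 1, Site 2 are mutually consistent (residuals ≈ 0); Site 3 is off by 40.5 km.

Site 3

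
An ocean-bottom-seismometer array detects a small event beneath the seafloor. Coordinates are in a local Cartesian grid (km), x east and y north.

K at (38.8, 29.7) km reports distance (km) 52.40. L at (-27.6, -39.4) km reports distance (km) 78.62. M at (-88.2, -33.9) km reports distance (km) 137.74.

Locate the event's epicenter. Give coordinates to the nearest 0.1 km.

Circle about each station: (x − 38.8)² + (y − 29.7)² = 52.40²; (x + 27.6)² + (y + 39.4)² = 78.62²; (x + 88.2)² + (y + 33.9)² = 137.74².
Subtracting the K equation from the L and M equations removes the quadratic terms:
-132.8 x − 138.2 y = -3508.75
-254.0 x − 127.2 y = -9685.63
Solving the 2×2 system: x ≈ 49.0, y ≈ -21.7 km.

(49.0, -21.7)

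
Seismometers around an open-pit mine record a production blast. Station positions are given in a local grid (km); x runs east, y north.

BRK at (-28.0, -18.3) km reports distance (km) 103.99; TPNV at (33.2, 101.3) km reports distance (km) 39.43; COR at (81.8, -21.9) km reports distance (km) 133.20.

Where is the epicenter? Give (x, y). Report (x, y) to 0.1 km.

-1.3 km east, 82.2 km north

Circle about each station: (x + 28.0)² + (y + 18.3)² = 103.99²; (x − 33.2)² + (y − 101.3)² = 39.43²; (x − 81.8)² + (y + 21.9)² = 133.20².
Subtracting pairs of circle equations eliminates x²+y² and gives linear equations (the radical axes):
122.4 x + 239.2 y = 19504.24
219.6 x − 7.2 y = -876.36
Solving the 2×2 system: x ≈ -1.3, y ≈ 82.2 km.
Check against BRK (with the unrounded x, y): √((x + 28.0)²+(y + 18.3)²) = 103.99 ≈ 103.99 km. ✓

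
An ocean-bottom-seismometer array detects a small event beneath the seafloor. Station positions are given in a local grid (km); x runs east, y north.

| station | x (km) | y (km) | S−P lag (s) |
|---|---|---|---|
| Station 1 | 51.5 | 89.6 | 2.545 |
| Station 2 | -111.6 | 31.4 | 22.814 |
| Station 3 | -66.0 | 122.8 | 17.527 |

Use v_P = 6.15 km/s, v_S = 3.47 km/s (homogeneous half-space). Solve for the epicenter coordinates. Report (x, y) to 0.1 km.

Distance from S−P lag: d = Δt · v_P v_S / (v_P − v_S) = Δt · (6.15·3.47)/(6.15−3.47) ≈ 7.9629·Δt.
So d_Station 1 = 20.27, d_Station 2 = 181.66, d_Station 3 = 139.57 km.
Circle about each station: (x − 51.5)² + (y − 89.6)² = 20.27²; (x + 111.6)² + (y − 31.4)² = 181.66²; (x + 66.0)² + (y − 122.8)² = 139.57².
Subtracting the Station 1 equation from the Station 2 and Station 3 equations removes the quadratic terms:
-326.2 x − 116.4 y = -29829.37
-235.0 x + 66.4 y = -10313.48
Solving the 2×2 system: x ≈ 64.9, y ≈ 74.4 km.

(64.9, 74.4)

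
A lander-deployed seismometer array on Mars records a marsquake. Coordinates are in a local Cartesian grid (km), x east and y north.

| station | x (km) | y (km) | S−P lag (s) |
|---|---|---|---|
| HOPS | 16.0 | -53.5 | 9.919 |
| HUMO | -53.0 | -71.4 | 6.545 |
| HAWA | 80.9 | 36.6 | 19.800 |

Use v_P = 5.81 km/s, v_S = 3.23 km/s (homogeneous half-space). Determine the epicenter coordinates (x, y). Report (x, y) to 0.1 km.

-49.8 km east, -23.9 km north

Distance from S−P lag: d = Δt · v_P v_S / (v_P − v_S) = Δt · (5.81·3.23)/(5.81−3.23) ≈ 7.2738·Δt.
So d_HOPS = 72.15, d_HUMO = 47.61, d_HAWA = 144.02 km.
Circle about each station: (x − 16.0)² + (y + 53.5)² = 72.15²; (x + 53.0)² + (y + 71.4)² = 47.61²; (x − 80.9)² + (y − 36.6)² = 144.02².
Subtracting pairs of circle equations eliminates x²+y² and gives linear equations (the radical axes):
-138.0 x − 35.8 y = 7727.62
129.8 x + 180.2 y = -10770.02
Solving the 2×2 system: x ≈ -49.8, y ≈ -23.9 km.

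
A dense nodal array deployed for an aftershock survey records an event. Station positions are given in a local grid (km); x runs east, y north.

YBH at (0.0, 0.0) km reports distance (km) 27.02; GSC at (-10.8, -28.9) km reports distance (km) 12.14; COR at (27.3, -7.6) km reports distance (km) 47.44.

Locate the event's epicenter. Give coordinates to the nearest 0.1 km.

x ≈ -18.6 km, y ≈ -19.6 km

Circle about each station: x² + y² = 27.02²; (x + 10.8)² + (y + 28.9)² = 12.14²; (x − 27.3)² + (y + 7.6)² = 47.44².
Subtracting the YBH equation from the GSC and COR equations removes the quadratic terms:
-21.6 x − 57.8 y = 1534.55
54.6 x − 15.2 y = -717.42
Solving the 2×2 system: x ≈ -18.6, y ≈ -19.6 km.
Check against YBH (with the unrounded x, y): √(x²+y²) = 27.02 ≈ 27.02 km. ✓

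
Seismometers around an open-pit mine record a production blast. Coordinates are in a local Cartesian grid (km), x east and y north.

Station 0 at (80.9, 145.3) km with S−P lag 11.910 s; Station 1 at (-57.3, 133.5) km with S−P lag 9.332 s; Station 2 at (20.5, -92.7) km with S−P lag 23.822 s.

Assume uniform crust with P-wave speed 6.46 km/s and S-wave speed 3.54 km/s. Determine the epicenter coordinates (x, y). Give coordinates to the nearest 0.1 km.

3.6 km east, 93.1 km north

Distance from S−P lag: d = Δt · v_P v_S / (v_P − v_S) = Δt · (6.46·3.54)/(6.46−3.54) ≈ 7.8316·Δt.
So d_Station 0 = 93.27, d_Station 1 = 73.08, d_Station 2 = 186.57 km.
Circle about each station: (x − 80.9)² + (y − 145.3)² = 93.27²; (x + 57.3)² + (y − 133.5)² = 73.08²; (x − 20.5)² + (y + 92.7)² = 186.57².
Subtracting pairs of circle equations eliminates x²+y² and gives linear equations (the radical axes):
-276.4 x − 23.6 y = -3192.75
-120.8 x − 476.0 y = -44752.43
Solving the 2×2 system: x ≈ 3.6, y ≈ 93.1 km.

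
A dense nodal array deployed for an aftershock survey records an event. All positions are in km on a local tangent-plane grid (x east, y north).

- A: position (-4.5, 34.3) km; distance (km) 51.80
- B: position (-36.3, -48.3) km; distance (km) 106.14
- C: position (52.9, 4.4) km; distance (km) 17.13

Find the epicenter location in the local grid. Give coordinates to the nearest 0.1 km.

Circle about each station: (x + 4.5)² + (y − 34.3)² = 51.80²; (x + 36.3)² + (y + 48.3)² = 106.14²; (x − 52.9)² + (y − 4.4)² = 17.13².
Subtracting pairs of circle equations eliminates x²+y² and gives linear equations (the radical axes):
-63.6 x − 165.2 y = -6128.62
114.8 x − 59.8 y = 4010.83
Solving the 2×2 system: x ≈ 45.2, y ≈ 19.7 km.

(45.2, 19.7)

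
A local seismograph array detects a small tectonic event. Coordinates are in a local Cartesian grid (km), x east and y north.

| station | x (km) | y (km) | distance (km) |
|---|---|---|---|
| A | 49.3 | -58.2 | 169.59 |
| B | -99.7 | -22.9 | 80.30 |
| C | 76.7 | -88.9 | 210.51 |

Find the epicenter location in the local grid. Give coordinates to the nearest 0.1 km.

Circle about each station: (x − 49.3)² + (y + 58.2)² = 169.59²; (x + 99.7)² + (y + 22.9)² = 80.30²; (x − 76.7)² + (y + 88.9)² = 210.51².
Subtracting the A equation from the B and C equations removes the quadratic terms:
-298.0 x + 70.6 y = 26959.45
54.8 x − 61.4 y = -7585.32
Solving the 2×2 system: x ≈ -77.6, y ≈ 54.3 km.

-77.6 km east, 54.3 km north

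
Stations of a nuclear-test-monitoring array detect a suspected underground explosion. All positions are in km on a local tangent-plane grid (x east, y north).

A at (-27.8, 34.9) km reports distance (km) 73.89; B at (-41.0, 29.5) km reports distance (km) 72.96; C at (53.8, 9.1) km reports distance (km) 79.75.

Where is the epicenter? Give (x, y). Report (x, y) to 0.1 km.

Circle about each station: (x + 27.8)² + (y − 34.9)² = 73.89²; (x + 41.0)² + (y − 29.5)² = 72.96²; (x − 53.8)² + (y − 9.1)² = 79.75².
Subtracting pairs of circle equations eliminates x²+y² and gives linear equations (the radical axes):
-26.4 x − 10.8 y = 696.97
163.2 x − 51.6 y = 86.07
Solving the 2×2 system: x ≈ -11.2, y ≈ -37.1 km.
Check against A (with the unrounded x, y): √((x + 27.8)²+(y − 34.9)²) = 73.91 ≈ 73.89 km. ✓

x ≈ -11.2 km, y ≈ -37.1 km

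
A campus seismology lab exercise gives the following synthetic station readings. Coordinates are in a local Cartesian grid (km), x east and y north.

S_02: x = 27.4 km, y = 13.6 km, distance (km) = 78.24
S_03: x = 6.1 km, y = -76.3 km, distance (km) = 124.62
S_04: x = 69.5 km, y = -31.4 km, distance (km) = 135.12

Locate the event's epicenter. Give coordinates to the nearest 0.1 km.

Circle about each station: (x − 27.4)² + (y − 13.6)² = 78.24²; (x − 6.1)² + (y + 76.3)² = 124.62²; (x − 69.5)² + (y + 31.4)² = 135.12².
Subtracting the S_02 equation from the S_03 and S_04 equations removes the quadratic terms:
-42.6 x − 179.8 y = -4485.47
84.2 x − 90.0 y = -7255.43
Solving the 2×2 system: x ≈ -47.5, y ≈ 36.2 km.

x ≈ -47.5 km, y ≈ 36.2 km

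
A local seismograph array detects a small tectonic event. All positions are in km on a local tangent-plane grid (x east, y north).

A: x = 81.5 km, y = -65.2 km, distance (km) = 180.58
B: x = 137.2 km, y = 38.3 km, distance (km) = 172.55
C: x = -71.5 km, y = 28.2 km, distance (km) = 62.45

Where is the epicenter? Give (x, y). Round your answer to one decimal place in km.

(-31.2, 75.9)

Circle about each station: (x − 81.5)² + (y + 65.2)² = 180.58²; (x − 137.2)² + (y − 38.3)² = 172.55²; (x + 71.5)² + (y − 28.2)² = 62.45².
Subtracting the A equation from the B and C equations removes the quadratic terms:
111.4 x + 207.0 y = 12233.07
-306.0 x + 186.8 y = 23723.33
Solving the 2×2 system: x ≈ -31.2, y ≈ 75.9 km.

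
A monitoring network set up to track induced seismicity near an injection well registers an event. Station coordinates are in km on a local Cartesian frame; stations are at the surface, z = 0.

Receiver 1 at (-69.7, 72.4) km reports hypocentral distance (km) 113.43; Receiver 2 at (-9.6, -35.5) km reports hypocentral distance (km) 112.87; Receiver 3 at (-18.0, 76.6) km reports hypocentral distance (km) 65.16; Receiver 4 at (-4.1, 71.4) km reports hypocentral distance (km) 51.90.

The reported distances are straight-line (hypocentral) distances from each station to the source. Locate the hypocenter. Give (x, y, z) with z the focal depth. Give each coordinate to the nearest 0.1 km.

(40.5, 62.5, 25.0)

Each station gives a sphere (x−x_i)² + (y−y_i)² + z² = d_i² (stations at z=0).
Subtracting the Receiver 1 sphere from Receiver 2 and Receiver 3: z² cancels, leaving linear equations in x and y:
120.2 x − 215.8 y = -8620.71
103.4 x + 8.4 y = 4712.25
Solving: x ≈ 40.495, y ≈ 62.503 km (keep extra digits for the depth step; rounded: 40.5, 62.5).
Then from the Receiver 1 sphere: z² = 113.43² − (x + 69.7)² − (y − 72.4)² with x = 40.495, y = 62.503, so z ≈ 25.010 ≈ 25.0 km.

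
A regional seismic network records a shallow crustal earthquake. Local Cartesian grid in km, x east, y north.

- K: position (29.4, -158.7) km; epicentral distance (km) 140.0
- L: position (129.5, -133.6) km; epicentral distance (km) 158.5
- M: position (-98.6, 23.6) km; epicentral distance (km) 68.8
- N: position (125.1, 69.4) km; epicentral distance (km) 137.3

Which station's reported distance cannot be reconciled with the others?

Solve using three stations at a time. Using K, L, N (subtract circle equations pairwise → linear system) gives (x, y) ≈ (20.0, -19.0).
Distances from that point to each station vs reported:
  K: calculated 140.0 vs reported 140.0 → residual 0.0 km
  L: calculated 158.5 vs reported 158.5 → residual 0.0 km
  M: calculated 126.0 vs reported 68.8 → residual 57.2 km
  N: calculated 137.3 vs reported 137.3 → residual 0.0 km
K, L, N are mutually consistent (residuals ≈ 0); M is off by 57.2 km.

M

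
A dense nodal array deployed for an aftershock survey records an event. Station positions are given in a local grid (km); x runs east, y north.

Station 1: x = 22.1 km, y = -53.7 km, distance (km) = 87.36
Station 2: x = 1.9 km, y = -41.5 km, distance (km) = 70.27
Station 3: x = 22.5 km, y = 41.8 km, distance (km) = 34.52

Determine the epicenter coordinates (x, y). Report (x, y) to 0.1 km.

Circle about each station: (x − 22.1)² + (y + 53.7)² = 87.36²; (x − 1.9)² + (y + 41.5)² = 70.27²; (x − 22.5)² + (y − 41.8)² = 34.52².
Subtracting the Station 1 equation from the Station 2 and Station 3 equations removes the quadratic terms:
-40.4 x + 24.4 y = 1047.66
0.8 x + 191.0 y = 5321.53
Solving the 2×2 system: x ≈ -9.1, y ≈ 27.9 km.

(-9.1, 27.9)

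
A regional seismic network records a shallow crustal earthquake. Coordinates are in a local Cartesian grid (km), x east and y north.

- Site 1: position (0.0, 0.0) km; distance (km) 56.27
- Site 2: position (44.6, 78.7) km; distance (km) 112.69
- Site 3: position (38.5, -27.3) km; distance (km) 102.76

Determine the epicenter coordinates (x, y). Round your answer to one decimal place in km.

(-52.2, 21.0)

Circle about each station: x² + y² = 56.27²; (x − 44.6)² + (y − 78.7)² = 112.69²; (x − 38.5)² + (y + 27.3)² = 102.76².
Subtracting the Site 1 equation from the Site 2 and Site 3 equations removes the quadratic terms:
89.2 x + 157.4 y = -1349.87
77.0 x − 54.6 y = -5165.76
Solving the 2×2 system: x ≈ -52.2, y ≈ 21.0 km.
Check against Site 1 (with the unrounded x, y): √(x²+y²) = 56.26 ≈ 56.27 km. ✓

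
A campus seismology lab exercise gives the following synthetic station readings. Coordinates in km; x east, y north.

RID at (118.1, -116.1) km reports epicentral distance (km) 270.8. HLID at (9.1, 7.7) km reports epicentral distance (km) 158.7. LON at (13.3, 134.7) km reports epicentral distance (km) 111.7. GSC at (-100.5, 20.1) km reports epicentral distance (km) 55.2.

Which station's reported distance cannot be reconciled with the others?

Solve using three stations at a time. Using RID, LON, GSC (subtract circle equations pairwise → linear system) gives (x, y) ≈ (-78.1, 70.5).
Distances from that point to each station vs reported:
  RID: calculated 270.8 vs reported 270.8 → residual 0.0 km
  HLID: calculated 107.5 vs reported 158.7 → residual 51.2 km
  LON: calculated 111.7 vs reported 111.7 → residual 0.0 km
  GSC: calculated 55.2 vs reported 55.2 → residual 0.0 km
RID, LON, GSC are mutually consistent (residuals ≈ 0); HLID is off by 51.2 km.

HLID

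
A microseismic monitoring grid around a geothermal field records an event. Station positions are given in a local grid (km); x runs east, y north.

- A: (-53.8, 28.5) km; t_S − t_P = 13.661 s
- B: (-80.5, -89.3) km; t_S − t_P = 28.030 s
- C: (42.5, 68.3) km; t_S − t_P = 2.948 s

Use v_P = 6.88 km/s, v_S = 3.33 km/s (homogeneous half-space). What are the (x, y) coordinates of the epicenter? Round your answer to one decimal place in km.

Distance from S−P lag: d = Δt · v_P v_S / (v_P − v_S) = Δt · (6.88·3.33)/(6.88−3.33) ≈ 6.4536·Δt.
So d_A = 88.16, d_B = 180.90, d_C = 19.03 km.
Circle about each station: (x + 53.8)² + (y − 28.5)² = 88.16²; (x + 80.5)² + (y + 89.3)² = 180.90²; (x − 42.5)² + (y − 68.3)² = 19.03².
Subtracting pairs of circle equations eliminates x²+y² and gives linear equations (the radical axes):
-53.4 x − 235.6 y = -14204.57
192.6 x + 79.6 y = 10174.49
Solving the 2×2 system: x ≈ 30.8, y ≈ 53.3 km.
Check against A (with the unrounded x, y): √((x + 53.8)²+(y − 28.5)²) = 88.16 ≈ 88.16 km. ✓

(30.8, 53.3)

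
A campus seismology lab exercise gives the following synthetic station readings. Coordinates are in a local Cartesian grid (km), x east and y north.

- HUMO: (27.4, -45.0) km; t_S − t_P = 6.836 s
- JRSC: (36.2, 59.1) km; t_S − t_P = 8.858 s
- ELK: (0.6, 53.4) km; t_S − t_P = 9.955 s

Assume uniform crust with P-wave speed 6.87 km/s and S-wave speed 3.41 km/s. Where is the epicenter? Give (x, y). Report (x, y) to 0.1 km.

40.8 km east, -0.7 km north

Distance from S−P lag: d = Δt · v_P v_S / (v_P − v_S) = Δt · (6.87·3.41)/(6.87−3.41) ≈ 6.7707·Δt.
So d_HUMO = 46.28, d_JRSC = 59.98, d_ELK = 67.40 km.
Circle about each station: (x − 27.4)² + (y + 45.0)² = 46.28²; (x − 36.2)² + (y − 59.1)² = 59.98²; (x − 0.6)² + (y − 53.4)² = 67.40².
Subtracting the HUMO equation from the JRSC and ELK equations removes the quadratic terms:
17.6 x + 208.2 y = 571.73
-53.6 x + 196.8 y = -2324.76
Solving the 2×2 system: x ≈ 40.8, y ≈ -0.7 km.
Check against HUMO (with the unrounded x, y): √((x − 27.4)²+(y + 45.0)²) = 46.28 ≈ 46.28 km. ✓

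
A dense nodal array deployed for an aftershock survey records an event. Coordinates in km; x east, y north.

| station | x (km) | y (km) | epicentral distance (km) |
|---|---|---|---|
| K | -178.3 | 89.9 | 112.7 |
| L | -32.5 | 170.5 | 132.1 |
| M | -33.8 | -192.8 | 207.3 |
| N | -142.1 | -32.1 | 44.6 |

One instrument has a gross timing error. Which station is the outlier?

Solve using three stations at a time. Using K, M, N (subtract circle equations pairwise → linear system) gives (x, y) ≈ (-110.8, -0.4).
Distances from that point to each station vs reported:
  K: calculated 112.7 vs reported 112.7 → residual 0.0 km
  L: calculated 188.0 vs reported 132.1 → residual 55.9 km
  M: calculated 207.3 vs reported 207.3 → residual 0.0 km
  N: calculated 44.6 vs reported 44.6 → residual 0.0 km
K, M, N are mutually consistent (residuals ≈ 0); L is off by 55.9 km.

L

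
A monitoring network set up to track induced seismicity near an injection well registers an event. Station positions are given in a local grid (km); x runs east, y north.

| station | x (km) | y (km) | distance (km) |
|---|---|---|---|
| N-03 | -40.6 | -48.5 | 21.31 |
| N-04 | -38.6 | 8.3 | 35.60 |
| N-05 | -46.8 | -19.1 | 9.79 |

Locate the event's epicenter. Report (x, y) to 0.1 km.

Circle about each station: (x + 40.6)² + (y + 48.5)² = 21.31²; (x + 38.6)² + (y − 8.3)² = 35.60²; (x + 46.8)² + (y + 19.1)² = 9.79².
Subtracting pairs of circle equations eliminates x²+y² and gives linear equations (the radical axes):
4.0 x + 113.6 y = -3255.00
-12.4 x + 58.8 y = -1087.29
Solving the 2×2 system: x ≈ -41.3, y ≈ -27.2 km.
Check against N-03 (with the unrounded x, y): √((x + 40.6)²+(y + 48.5)²) = 21.31 ≈ 21.31 km. ✓

(-41.3, -27.2)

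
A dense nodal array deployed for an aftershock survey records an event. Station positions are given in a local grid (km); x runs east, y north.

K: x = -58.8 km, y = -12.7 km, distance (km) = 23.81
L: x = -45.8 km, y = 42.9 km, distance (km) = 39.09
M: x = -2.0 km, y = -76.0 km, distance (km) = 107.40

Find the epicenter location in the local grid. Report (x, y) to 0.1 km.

(-66.6, 9.8)

Circle about each station: (x + 58.8)² + (y + 12.7)² = 23.81²; (x + 45.8)² + (y − 42.9)² = 39.09²; (x + 2.0)² + (y + 76.0)² = 107.40².
Subtracting the K equation from the L and M equations removes the quadratic terms:
26.0 x + 111.2 y = -641.79
113.6 x − 126.6 y = -8806.57
Solving the 2×2 system: x ≈ -66.6, y ≈ 9.8 km.
Check against K (with the unrounded x, y): √((x + 58.8)²+(y + 12.7)²) = 23.81 ≈ 23.81 km. ✓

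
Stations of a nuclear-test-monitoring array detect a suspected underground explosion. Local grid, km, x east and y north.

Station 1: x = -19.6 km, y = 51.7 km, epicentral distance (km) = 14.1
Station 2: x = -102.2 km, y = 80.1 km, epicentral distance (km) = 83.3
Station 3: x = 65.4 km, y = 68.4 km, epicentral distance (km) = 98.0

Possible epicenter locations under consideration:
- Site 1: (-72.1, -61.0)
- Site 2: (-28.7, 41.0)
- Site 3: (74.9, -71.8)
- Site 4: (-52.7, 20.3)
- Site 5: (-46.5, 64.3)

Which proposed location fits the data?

For each candidate, compare |candidate − station| to the reported distance:
Site 1: residuals Station 1 110.2, Station 2 61.0, Station 3 90.8 → max 110.2 km
Site 2: residuals Station 1 0.1, Station 2 0.0, Station 3 0.0 → max 0.1 km
Site 3: residuals Station 1 141.4, Station 2 150.0, Station 3 42.5 → max 150.0 km
Site 4: residuals Station 1 31.5, Station 2 5.7, Station 3 29.5 → max 31.5 km
Site 5: residuals Station 1 15.6, Station 2 25.4, Station 3 14.0 → max 25.4 km
Only Site 2 has all residuals ≈ 0.

Site 2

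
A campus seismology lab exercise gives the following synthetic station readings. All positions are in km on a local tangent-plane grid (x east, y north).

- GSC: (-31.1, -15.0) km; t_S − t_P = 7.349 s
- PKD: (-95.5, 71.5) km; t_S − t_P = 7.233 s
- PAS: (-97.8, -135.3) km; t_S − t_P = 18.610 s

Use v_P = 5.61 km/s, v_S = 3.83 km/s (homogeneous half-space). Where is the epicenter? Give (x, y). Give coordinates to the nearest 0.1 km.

Distance from S−P lag: d = Δt · v_P v_S / (v_P − v_S) = Δt · (5.61·3.83)/(5.61−3.83) ≈ 12.0710·Δt.
So d_GSC = 88.71, d_PKD = 87.31, d_PAS = 224.64 km.
Circle about each station: (x + 31.1)² + (y + 15.0)² = 88.71²; (x + 95.5)² + (y − 71.5)² = 87.31²; (x + 97.8)² + (y + 135.3)² = 224.64².
Subtracting the GSC equation from the PKD and PAS equations removes the quadratic terms:
-128.8 x + 173.0 y = 13286.72
-133.4 x − 240.6 y = -15914.95
Solving the 2×2 system: x ≈ -8.2, y ≈ 70.7 km.

x ≈ -8.2 km, y ≈ 70.7 km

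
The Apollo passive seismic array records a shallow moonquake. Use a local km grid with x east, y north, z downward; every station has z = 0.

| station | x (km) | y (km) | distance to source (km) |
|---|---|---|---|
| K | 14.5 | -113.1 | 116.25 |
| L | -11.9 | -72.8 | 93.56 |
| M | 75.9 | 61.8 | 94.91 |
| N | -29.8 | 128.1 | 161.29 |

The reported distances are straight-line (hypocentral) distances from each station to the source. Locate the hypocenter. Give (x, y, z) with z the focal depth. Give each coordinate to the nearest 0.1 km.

Each station gives a sphere (x−x_i)² + (y−y_i)² + z² = d_i² (stations at z=0).
Subtracting the K sphere from L and M: z² cancels, leaving linear equations in x and y:
-52.8 x + 80.6 y = -2799.82
122.8 x + 349.8 y = 1084.34
Solving: x ≈ 37.606, y ≈ -10.102 km (keep extra digits for the depth step; rounded: 37.6, -10.1).
Then from the K sphere: z² = 116.25² − (x − 14.5)² − (y + 113.1)² with x = 37.606, y = -10.102, so z ≈ 48.699 ≈ 48.7 km.

(37.6, -10.1, 48.7)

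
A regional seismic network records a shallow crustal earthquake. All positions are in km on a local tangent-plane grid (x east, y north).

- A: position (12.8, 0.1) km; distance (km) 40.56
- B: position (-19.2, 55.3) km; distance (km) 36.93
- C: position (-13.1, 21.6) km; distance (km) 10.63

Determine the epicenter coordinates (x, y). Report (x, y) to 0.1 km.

Circle about each station: (x − 12.8)² + (y − 0.1)² = 40.56²; (x + 19.2)² + (y − 55.3)² = 36.93²; (x + 13.1)² + (y − 21.6)² = 10.63².
Subtracting the A equation from the B and C equations removes the quadratic terms:
-64.0 x + 110.4 y = 3544.17
-51.8 x + 43.0 y = 2006.44
Solving the 2×2 system: x ≈ -23.3, y ≈ 18.6 km.
Check against A (with the unrounded x, y): √((x − 12.8)²+(y − 0.1)²) = 40.56 ≈ 40.56 km. ✓

-23.3 km east, 18.6 km north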